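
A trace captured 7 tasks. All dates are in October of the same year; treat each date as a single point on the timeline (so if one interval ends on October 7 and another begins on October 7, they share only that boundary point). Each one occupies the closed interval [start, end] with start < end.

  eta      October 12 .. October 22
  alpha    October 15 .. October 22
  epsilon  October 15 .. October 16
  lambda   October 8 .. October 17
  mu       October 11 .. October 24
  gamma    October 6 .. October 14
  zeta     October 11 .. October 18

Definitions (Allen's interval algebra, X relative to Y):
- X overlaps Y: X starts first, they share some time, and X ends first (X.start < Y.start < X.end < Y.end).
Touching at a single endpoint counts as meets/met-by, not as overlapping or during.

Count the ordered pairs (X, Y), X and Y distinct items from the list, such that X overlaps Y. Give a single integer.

10

Checking all 42 ordered pairs for relation 'overlaps'; matching pairs in alphabetical order:
(gamma, eta): gamma overlaps eta ✓
(gamma, lambda): gamma overlaps lambda ✓
(gamma, mu): gamma overlaps mu ✓
(gamma, zeta): gamma overlaps zeta ✓
(lambda, alpha): lambda overlaps alpha ✓
(lambda, eta): lambda overlaps eta ✓
(lambda, mu): lambda overlaps mu ✓
(lambda, zeta): lambda overlaps zeta ✓
(zeta, alpha): zeta overlaps alpha ✓
(zeta, eta): zeta overlaps eta ✓
Count: 10.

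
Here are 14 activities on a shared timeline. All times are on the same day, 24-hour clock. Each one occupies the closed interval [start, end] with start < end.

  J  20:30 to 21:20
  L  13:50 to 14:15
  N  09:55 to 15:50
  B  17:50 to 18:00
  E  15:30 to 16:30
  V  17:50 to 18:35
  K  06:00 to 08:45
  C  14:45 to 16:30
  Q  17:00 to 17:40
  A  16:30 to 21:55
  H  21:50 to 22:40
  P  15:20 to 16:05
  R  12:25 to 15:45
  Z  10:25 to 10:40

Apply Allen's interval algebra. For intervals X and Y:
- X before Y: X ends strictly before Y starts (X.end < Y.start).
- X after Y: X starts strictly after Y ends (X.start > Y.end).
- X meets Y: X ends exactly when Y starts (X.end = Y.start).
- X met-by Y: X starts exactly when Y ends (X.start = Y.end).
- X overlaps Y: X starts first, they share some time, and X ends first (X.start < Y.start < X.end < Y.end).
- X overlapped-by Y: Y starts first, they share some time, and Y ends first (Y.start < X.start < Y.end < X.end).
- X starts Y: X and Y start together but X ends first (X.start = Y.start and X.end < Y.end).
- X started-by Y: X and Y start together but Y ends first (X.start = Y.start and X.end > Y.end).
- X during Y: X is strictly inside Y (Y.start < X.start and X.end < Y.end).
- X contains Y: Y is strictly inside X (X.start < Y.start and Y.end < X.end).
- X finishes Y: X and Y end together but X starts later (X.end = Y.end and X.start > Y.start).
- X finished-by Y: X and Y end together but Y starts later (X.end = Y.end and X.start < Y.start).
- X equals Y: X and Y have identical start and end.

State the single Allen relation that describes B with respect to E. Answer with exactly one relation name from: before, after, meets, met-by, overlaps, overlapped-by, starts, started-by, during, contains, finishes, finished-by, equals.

B = [17:50, 18:00]; E = [15:30, 16:30].
Compare endpoints: B.start > E.start, B.start > E.end, B.end > E.start, B.end > E.end.
That pattern is 'after'.

after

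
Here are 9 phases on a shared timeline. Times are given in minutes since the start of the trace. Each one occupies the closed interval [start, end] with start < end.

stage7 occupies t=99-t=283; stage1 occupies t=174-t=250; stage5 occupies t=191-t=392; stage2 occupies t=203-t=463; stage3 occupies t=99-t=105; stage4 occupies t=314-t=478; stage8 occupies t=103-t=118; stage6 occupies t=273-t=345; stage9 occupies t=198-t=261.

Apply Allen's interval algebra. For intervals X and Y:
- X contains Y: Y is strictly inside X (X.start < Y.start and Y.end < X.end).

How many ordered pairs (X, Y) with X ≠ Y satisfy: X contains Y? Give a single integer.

6

Checking all 72 ordered pairs for relation 'contains'; matching pairs in alphabetical order:
(stage2, stage6): stage2 contains stage6 ✓
(stage5, stage6): stage5 contains stage6 ✓
(stage5, stage9): stage5 contains stage9 ✓
(stage7, stage1): stage7 contains stage1 ✓
(stage7, stage8): stage7 contains stage8 ✓
(stage7, stage9): stage7 contains stage9 ✓
Count: 6.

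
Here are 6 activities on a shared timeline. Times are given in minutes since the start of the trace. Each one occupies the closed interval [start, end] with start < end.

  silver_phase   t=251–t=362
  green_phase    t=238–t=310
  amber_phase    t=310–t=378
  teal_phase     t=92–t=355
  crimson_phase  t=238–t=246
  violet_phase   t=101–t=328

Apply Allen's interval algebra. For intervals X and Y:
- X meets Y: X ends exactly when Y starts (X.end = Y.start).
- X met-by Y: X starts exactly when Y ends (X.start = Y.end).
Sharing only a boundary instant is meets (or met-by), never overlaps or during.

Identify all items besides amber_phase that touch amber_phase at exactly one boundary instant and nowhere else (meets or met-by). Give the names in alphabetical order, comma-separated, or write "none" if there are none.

green_phase

Target amber_phase = [t=310, t=378].
crimson_phase [t=238, t=246] → before → no.
green_phase [t=238, t=310] → meets → yes.
silver_phase [t=251, t=362] → overlaps → no.
teal_phase [t=92, t=355] → overlaps → no.
violet_phase [t=101, t=328] → overlaps → no.
Result: green_phase.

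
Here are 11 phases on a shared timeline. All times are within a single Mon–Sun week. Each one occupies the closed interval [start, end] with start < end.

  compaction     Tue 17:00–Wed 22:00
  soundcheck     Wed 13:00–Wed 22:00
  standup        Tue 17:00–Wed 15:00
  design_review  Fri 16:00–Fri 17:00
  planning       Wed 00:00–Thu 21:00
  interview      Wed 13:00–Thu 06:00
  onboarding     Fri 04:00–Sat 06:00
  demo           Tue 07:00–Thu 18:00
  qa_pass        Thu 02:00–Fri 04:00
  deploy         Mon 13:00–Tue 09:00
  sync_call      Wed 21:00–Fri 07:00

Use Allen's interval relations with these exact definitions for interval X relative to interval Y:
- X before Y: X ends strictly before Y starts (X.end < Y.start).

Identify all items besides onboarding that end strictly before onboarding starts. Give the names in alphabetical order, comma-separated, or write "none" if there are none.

compaction, demo, deploy, interview, planning, soundcheck, standup

Target onboarding = [Fri 04:00, Sat 06:00].
compaction [Tue 17:00, Wed 22:00] → before → yes.
demo [Tue 07:00, Thu 18:00] → before → yes.
deploy [Mon 13:00, Tue 09:00] → before → yes.
design_review [Fri 16:00, Fri 17:00] → during → no.
interview [Wed 13:00, Thu 06:00] → before → yes.
planning [Wed 00:00, Thu 21:00] → before → yes.
qa_pass [Thu 02:00, Fri 04:00] → meets → no.
soundcheck [Wed 13:00, Wed 22:00] → before → yes.
standup [Tue 17:00, Wed 15:00] → before → yes.
sync_call [Wed 21:00, Fri 07:00] → overlaps → no.
Result: compaction, demo, deploy, interview, planning, soundcheck, standup.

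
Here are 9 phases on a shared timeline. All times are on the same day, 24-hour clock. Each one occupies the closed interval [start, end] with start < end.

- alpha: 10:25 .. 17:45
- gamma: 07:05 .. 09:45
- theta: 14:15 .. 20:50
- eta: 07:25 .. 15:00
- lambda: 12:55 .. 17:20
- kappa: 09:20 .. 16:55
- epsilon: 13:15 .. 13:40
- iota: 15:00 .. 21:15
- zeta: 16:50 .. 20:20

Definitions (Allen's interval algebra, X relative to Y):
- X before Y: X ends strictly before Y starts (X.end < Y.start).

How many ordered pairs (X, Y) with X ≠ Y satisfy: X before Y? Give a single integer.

10

Checking all 72 ordered pairs for relation 'before'; matching pairs in alphabetical order:
(epsilon, iota): epsilon before iota ✓
(epsilon, theta): epsilon before theta ✓
(epsilon, zeta): epsilon before zeta ✓
(eta, zeta): eta before zeta ✓
(gamma, alpha): gamma before alpha ✓
(gamma, epsilon): gamma before epsilon ✓
(gamma, iota): gamma before iota ✓
(gamma, lambda): gamma before lambda ✓
(gamma, theta): gamma before theta ✓
(gamma, zeta): gamma before zeta ✓
Count: 10.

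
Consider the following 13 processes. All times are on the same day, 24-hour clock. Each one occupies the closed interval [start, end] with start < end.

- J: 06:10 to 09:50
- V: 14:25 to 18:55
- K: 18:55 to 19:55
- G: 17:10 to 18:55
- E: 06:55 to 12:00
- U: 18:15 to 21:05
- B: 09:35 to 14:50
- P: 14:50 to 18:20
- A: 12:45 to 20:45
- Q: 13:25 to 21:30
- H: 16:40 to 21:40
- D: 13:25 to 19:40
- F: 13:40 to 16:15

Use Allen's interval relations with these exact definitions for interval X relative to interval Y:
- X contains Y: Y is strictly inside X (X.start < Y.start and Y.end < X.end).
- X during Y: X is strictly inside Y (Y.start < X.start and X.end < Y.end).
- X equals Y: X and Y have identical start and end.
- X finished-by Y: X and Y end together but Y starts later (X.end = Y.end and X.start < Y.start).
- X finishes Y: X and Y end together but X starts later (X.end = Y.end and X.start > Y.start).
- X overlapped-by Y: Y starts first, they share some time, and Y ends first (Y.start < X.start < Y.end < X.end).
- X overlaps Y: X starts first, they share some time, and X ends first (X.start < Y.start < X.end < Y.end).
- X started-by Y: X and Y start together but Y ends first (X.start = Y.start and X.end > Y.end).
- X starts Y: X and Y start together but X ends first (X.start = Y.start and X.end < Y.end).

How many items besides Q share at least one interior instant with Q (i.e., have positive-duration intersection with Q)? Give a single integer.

Target Q = [13:25, 21:30].
A [12:45, 20:45] → overlaps → counts.
B [09:35, 14:50] → overlaps → counts.
D [13:25, 19:40] → starts → counts.
E [06:55, 12:00] → before → no.
F [13:40, 16:15] → during → counts.
G [17:10, 18:55] → during → counts.
H [16:40, 21:40] → overlapped-by → counts.
J [06:10, 09:50] → before → no.
K [18:55, 19:55] → during → counts.
P [14:50, 18:20] → during → counts.
U [18:15, 21:05] → during → counts.
V [14:25, 18:55] → during → counts.
Total: 10.

10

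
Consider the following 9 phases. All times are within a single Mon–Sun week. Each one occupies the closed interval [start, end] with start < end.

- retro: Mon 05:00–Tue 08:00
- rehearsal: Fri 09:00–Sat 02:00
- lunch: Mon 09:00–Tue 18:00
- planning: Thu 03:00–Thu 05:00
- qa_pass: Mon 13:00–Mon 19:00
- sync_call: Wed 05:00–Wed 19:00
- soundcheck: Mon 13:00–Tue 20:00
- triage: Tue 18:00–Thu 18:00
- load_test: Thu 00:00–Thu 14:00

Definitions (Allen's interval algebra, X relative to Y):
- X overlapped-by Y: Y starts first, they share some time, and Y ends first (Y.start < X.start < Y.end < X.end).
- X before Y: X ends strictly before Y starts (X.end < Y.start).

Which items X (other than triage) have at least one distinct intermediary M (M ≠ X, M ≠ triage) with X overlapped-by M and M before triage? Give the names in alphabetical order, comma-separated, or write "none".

lunch, soundcheck

Target triage = [Tue 18:00, Thu 18:00].
Intermediaries M with M before triage: qa_pass, retro.
Via qa_pass — items with X overlapped-by qa_pass: none.
Via retro — items with X overlapped-by retro: lunch, soundcheck.
Union: lunch, soundcheck.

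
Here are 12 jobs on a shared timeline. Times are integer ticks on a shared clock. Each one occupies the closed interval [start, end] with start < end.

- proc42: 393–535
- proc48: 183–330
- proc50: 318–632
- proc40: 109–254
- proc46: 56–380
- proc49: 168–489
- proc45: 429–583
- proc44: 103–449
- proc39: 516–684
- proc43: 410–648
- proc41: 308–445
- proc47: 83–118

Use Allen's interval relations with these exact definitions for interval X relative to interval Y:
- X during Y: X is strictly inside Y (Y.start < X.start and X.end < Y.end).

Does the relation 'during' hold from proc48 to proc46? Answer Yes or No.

Yes

proc48 = [183, 330], proc46 = [56, 380].
Actual relation of proc48 to proc46: during.
Asked whether 'during' holds → Yes.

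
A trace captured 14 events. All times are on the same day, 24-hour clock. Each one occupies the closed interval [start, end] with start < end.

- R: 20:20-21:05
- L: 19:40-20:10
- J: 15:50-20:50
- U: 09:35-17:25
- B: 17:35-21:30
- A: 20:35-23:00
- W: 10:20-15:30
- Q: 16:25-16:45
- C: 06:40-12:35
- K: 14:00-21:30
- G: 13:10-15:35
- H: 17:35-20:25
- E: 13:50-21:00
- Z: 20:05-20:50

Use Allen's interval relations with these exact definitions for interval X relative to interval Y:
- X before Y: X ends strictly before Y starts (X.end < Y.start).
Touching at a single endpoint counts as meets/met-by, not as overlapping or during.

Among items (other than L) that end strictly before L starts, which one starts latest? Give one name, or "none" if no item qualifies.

Target L = [19:40, 20:10].
A [20:35, 23:00] → after → excluded.
B [17:35, 21:30] → contains → excluded.
C [06:40, 12:35] → before → candidate.
E [13:50, 21:00] → contains → excluded.
G [13:10, 15:35] → before → candidate.
H [17:35, 20:25] → contains → excluded.
J [15:50, 20:50] → contains → excluded.
K [14:00, 21:30] → contains → excluded.
Q [16:25, 16:45] → before → candidate.
R [20:20, 21:05] → after → excluded.
U [09:35, 17:25] → before → candidate.
W [10:20, 15:30] → before → candidate.
Z [20:05, 20:50] → overlapped-by → excluded.
Among candidates, latest start is 16:25 → Q.

Q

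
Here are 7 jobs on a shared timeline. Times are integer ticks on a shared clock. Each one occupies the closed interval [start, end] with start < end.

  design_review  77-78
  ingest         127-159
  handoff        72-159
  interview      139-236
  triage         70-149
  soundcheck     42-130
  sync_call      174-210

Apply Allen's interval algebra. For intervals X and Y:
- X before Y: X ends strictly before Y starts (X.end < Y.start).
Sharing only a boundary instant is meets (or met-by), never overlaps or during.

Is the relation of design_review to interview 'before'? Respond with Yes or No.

design_review = [77, 78], interview = [139, 236].
Actual relation of design_review to interview: before.
Asked whether 'before' holds → Yes.

Yes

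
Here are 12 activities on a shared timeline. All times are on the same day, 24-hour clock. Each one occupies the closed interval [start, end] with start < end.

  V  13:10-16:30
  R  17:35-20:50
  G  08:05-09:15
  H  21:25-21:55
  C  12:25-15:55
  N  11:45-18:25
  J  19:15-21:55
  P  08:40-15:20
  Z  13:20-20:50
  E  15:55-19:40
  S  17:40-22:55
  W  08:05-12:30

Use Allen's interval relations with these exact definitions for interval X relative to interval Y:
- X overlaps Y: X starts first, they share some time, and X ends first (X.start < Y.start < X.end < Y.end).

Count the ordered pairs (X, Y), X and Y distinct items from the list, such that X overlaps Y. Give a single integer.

Checking all 132 ordered pairs for relation 'overlaps'; matching pairs in alphabetical order:
(C, V): C overlaps V ✓
(C, Z): C overlaps Z ✓
(E, J): E overlaps J ✓
(E, R): E overlaps R ✓
(E, S): E overlaps S ✓
(G, P): G overlaps P ✓
(N, E): N overlaps E ✓
(N, R): N overlaps R ✓
(N, S): N overlaps S ✓
(N, Z): N overlaps Z ✓
(P, C): P overlaps C ✓
(P, N): P overlaps N ✓
(P, V): P overlaps V ✓
(P, Z): P overlaps Z ✓
(R, J): R overlaps J ✓
(R, S): R overlaps S ✓
(V, E): V overlaps E ✓
(V, Z): V overlaps Z ✓
(W, C): W overlaps C ✓
(W, N): W overlaps N ✓
(W, P): W overlaps P ✓
(Z, J): Z overlaps J ✓
(Z, S): Z overlaps S ✓
Count: 23.

23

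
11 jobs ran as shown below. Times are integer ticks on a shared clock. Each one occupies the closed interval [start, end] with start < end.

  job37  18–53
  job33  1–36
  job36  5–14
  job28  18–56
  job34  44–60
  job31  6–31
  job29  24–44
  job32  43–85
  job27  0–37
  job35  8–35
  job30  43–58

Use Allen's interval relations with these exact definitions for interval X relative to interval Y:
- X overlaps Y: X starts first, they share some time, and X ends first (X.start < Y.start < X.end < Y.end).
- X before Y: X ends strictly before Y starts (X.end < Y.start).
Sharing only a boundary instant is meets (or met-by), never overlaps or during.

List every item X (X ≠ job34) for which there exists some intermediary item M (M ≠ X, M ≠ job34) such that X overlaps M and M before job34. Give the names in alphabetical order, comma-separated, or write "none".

Target job34 = [44, 60].
Intermediaries M with M before job34: job27, job31, job33, job35, job36.
Via job27 — items with X overlaps job27: none.
Via job31 — items with X overlaps job31: job36.
Via job33 — items with X overlaps job33: none.
Via job35 — items with X overlaps job35: job31, job36.
Via job36 — items with X overlaps job36: none.
Union: job31, job36.

job31, job36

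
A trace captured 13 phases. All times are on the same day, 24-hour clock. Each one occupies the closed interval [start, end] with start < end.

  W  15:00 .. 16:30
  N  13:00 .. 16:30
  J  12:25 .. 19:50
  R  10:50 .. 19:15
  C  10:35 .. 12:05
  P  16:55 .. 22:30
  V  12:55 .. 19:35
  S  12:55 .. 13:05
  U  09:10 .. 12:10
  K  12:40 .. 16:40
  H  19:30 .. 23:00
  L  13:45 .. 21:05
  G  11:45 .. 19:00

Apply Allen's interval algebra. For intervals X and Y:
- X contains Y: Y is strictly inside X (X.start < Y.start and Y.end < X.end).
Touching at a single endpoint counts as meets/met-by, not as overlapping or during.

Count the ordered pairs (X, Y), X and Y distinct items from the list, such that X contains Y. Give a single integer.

21

Checking all 156 ordered pairs for relation 'contains'; matching pairs in alphabetical order:
(G, K): G contains K ✓
(G, N): G contains N ✓
(G, S): G contains S ✓
(G, W): G contains W ✓
(J, K): J contains K ✓
(J, N): J contains N ✓
(J, S): J contains S ✓
(J, V): J contains V ✓
(J, W): J contains W ✓
(K, N): K contains N ✓
(K, S): K contains S ✓
(K, W): K contains W ✓
(L, W): L contains W ✓
(R, G): R contains G ✓
(R, K): R contains K ✓
(R, N): R contains N ✓
(R, S): R contains S ✓
(R, W): R contains W ✓
(U, C): U contains C ✓
(V, N): V contains N ✓
(V, W): V contains W ✓
Count: 21.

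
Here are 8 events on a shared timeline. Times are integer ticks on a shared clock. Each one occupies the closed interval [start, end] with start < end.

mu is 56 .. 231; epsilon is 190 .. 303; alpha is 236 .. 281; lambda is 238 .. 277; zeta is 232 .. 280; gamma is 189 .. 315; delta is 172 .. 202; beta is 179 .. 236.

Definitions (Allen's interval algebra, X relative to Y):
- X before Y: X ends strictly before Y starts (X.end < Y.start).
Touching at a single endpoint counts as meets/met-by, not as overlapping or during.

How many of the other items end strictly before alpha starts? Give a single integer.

2

Target alpha = [236, 281].
beta [179, 236] → meets → no.
delta [172, 202] → before → counts.
epsilon [190, 303] → contains → no.
gamma [189, 315] → contains → no.
lambda [238, 277] → during → no.
mu [56, 231] → before → counts.
zeta [232, 280] → overlaps → no.
Total: 2.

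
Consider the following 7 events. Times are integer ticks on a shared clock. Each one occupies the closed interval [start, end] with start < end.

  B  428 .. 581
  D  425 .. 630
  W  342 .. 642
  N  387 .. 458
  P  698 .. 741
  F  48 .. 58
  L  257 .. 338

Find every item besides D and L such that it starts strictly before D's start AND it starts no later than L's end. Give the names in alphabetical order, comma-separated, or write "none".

F

Conditions: its start is strictly before D's start (X.start < 425) AND its start is no later than L's end (X.start <= 338).
B: start 428 < 425? ✗; start 428 <= 338? ✗ → no.
F: start 48 < 425? ✓; start 48 <= 338? ✓ → yes.
N: start 387 < 425? ✓; start 387 <= 338? ✗ → no.
P: start 698 < 425? ✗; start 698 <= 338? ✗ → no.
W: start 342 < 425? ✓; start 342 <= 338? ✗ → no.
Result: F.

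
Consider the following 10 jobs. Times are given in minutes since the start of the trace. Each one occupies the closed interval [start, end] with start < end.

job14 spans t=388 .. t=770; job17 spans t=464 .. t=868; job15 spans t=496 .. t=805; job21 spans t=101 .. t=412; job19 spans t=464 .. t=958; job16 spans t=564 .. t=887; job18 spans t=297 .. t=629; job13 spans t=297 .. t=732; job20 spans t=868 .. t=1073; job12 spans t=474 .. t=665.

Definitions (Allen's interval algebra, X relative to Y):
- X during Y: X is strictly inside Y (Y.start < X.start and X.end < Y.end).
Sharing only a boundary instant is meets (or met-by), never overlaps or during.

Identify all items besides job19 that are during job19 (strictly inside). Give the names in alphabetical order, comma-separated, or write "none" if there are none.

job12, job15, job16

Target job19 = [t=464, t=958].
job12 [t=474, t=665] → during → yes.
job13 [t=297, t=732] → overlaps → no.
job14 [t=388, t=770] → overlaps → no.
job15 [t=496, t=805] → during → yes.
job16 [t=564, t=887] → during → yes.
job17 [t=464, t=868] → starts → no.
job18 [t=297, t=629] → overlaps → no.
job20 [t=868, t=1073] → overlapped-by → no.
job21 [t=101, t=412] → before → no.
Result: job12, job15, job16.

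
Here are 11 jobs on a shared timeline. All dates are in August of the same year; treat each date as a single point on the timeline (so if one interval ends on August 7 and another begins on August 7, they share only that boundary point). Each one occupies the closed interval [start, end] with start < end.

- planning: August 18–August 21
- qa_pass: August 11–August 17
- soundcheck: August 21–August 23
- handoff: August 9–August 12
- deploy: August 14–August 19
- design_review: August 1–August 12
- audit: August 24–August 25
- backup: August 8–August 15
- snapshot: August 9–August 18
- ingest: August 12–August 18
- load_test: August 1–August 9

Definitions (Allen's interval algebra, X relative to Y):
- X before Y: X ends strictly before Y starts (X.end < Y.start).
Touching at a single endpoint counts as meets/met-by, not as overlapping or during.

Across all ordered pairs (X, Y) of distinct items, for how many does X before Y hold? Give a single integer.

Checking all 110 ordered pairs for relation 'before'; matching pairs in alphabetical order:
(backup, audit): backup before audit ✓
(backup, planning): backup before planning ✓
(backup, soundcheck): backup before soundcheck ✓
(deploy, audit): deploy before audit ✓
(deploy, soundcheck): deploy before soundcheck ✓
(design_review, audit): design_review before audit ✓
(design_review, deploy): design_review before deploy ✓
(design_review, planning): design_review before planning ✓
(design_review, soundcheck): design_review before soundcheck ✓
(handoff, audit): handoff before audit ✓
(handoff, deploy): handoff before deploy ✓
(handoff, planning): handoff before planning ✓
(handoff, soundcheck): handoff before soundcheck ✓
(ingest, audit): ingest before audit ✓
(ingest, soundcheck): ingest before soundcheck ✓
(load_test, audit): load_test before audit ✓
(load_test, deploy): load_test before deploy ✓
(load_test, ingest): load_test before ingest ✓
(load_test, planning): load_test before planning ✓
(load_test, qa_pass): load_test before qa_pass ✓
(load_test, soundcheck): load_test before soundcheck ✓
(planning, audit): planning before audit ✓
(qa_pass, audit): qa_pass before audit ✓
(qa_pass, planning): qa_pass before planning ✓
... plus 4 further pairs not listed.
Count: 28.

28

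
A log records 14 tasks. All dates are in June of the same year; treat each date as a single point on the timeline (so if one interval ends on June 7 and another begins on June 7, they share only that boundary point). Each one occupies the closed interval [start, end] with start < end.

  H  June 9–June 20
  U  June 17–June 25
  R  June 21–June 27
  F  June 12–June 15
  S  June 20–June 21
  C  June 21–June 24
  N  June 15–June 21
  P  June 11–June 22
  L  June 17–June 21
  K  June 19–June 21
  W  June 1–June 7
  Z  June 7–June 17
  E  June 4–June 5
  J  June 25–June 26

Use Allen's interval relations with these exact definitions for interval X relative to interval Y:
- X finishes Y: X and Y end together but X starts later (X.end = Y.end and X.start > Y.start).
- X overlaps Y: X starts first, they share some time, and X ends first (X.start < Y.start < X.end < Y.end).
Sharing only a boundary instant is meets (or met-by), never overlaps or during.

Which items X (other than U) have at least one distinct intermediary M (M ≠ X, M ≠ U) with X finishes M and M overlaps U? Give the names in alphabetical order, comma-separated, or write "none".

Target U = [June 17, June 25].
Intermediaries M with M overlaps U: H, N, P.
Via H — items with X finishes H: none.
Via N — items with X finishes N: K, L, S.
Via P — items with X finishes P: none.
Union: K, L, S.

K, L, S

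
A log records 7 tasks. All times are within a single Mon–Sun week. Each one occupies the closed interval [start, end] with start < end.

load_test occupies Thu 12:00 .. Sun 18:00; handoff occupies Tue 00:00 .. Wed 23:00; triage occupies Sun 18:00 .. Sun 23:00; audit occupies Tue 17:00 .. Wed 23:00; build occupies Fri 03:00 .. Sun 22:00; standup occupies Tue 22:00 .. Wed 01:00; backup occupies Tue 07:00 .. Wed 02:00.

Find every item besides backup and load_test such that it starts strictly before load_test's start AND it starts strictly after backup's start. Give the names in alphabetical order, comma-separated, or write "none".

Conditions: its start is strictly before load_test's start (X.start < Thu 12:00) AND its start is strictly after backup's start (X.start > Tue 07:00).
audit: start Tue 17:00 < Thu 12:00? ✓; start Tue 17:00 > Tue 07:00? ✓ → yes.
build: start Fri 03:00 < Thu 12:00? ✗; start Fri 03:00 > Tue 07:00? ✓ → no.
handoff: start Tue 00:00 < Thu 12:00? ✓; start Tue 00:00 > Tue 07:00? ✗ → no.
standup: start Tue 22:00 < Thu 12:00? ✓; start Tue 22:00 > Tue 07:00? ✓ → yes.
triage: start Sun 18:00 < Thu 12:00? ✗; start Sun 18:00 > Tue 07:00? ✓ → no.
Result: audit, standup.

audit, standup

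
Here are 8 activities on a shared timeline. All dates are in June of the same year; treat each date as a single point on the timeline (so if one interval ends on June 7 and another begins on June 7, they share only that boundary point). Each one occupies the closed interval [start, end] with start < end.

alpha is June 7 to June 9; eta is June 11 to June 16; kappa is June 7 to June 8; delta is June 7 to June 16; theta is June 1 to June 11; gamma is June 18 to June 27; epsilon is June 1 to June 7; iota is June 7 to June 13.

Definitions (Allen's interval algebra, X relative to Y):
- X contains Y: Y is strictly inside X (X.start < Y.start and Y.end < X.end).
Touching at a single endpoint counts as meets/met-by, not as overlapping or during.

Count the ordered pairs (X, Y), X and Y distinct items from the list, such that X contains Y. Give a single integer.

Checking all 56 ordered pairs for relation 'contains'; matching pairs in alphabetical order:
(theta, alpha): theta contains alpha ✓
(theta, kappa): theta contains kappa ✓
Count: 2.

2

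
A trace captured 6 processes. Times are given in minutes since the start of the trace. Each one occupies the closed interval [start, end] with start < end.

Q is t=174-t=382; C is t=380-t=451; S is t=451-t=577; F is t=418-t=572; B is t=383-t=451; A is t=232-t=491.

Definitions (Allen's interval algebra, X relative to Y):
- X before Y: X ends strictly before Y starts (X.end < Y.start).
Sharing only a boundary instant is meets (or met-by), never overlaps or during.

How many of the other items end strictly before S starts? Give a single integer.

1

Target S = [t=451, t=577].
A [t=232, t=491] → overlaps → no.
B [t=383, t=451] → meets → no.
C [t=380, t=451] → meets → no.
F [t=418, t=572] → overlaps → no.
Q [t=174, t=382] → before → counts.
Total: 1.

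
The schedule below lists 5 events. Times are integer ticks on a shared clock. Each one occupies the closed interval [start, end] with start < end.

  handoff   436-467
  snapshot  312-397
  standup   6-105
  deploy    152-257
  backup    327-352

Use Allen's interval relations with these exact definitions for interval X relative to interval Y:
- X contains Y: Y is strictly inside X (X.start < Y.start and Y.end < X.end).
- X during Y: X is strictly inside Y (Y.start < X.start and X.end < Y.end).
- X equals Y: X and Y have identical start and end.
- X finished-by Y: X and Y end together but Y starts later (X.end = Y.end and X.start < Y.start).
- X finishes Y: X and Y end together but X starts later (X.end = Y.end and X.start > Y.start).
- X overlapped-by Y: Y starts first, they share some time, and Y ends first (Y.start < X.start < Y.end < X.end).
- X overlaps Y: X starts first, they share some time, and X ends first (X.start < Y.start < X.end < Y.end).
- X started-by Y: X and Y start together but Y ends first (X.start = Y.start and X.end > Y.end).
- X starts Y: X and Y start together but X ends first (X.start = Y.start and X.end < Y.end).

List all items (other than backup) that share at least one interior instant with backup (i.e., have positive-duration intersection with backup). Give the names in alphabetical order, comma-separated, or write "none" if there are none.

snapshot

Target backup = [327, 352].
deploy [152, 257] → before → no.
handoff [436, 467] → after → no.
snapshot [312, 397] → contains → yes.
standup [6, 105] → before → no.
Result: snapshot.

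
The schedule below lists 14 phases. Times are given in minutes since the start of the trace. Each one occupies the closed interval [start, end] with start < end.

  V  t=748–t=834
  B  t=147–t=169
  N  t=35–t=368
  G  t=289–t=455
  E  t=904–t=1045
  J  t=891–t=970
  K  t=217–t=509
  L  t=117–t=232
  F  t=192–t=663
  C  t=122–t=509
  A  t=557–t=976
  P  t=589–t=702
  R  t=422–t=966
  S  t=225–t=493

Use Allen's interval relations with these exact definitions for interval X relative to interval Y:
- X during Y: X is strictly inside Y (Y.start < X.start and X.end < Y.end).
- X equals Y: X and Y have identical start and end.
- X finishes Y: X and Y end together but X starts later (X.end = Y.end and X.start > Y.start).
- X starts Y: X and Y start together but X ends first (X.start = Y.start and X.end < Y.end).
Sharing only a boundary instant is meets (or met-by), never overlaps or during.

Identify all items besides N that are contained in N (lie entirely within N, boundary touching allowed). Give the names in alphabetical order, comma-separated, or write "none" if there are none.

B, L

Target N = [t=35, t=368].
A [t=557, t=976] → after → no.
B [t=147, t=169] → during → yes.
C [t=122, t=509] → overlapped-by → no.
E [t=904, t=1045] → after → no.
F [t=192, t=663] → overlapped-by → no.
G [t=289, t=455] → overlapped-by → no.
J [t=891, t=970] → after → no.
K [t=217, t=509] → overlapped-by → no.
L [t=117, t=232] → during → yes.
P [t=589, t=702] → after → no.
R [t=422, t=966] → after → no.
S [t=225, t=493] → overlapped-by → no.
V [t=748, t=834] → after → no.
Result: B, L.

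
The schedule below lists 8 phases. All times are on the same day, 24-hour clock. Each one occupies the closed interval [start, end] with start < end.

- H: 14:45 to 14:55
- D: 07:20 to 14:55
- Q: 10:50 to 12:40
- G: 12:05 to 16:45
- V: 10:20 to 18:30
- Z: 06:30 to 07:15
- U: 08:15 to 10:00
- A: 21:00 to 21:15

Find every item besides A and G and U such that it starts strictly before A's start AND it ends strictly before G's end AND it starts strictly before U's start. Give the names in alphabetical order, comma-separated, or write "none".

D, Z

Conditions: its start is strictly before A's start (X.start < 21:00) AND its end is strictly before G's end (X.end < 16:45) AND its start is strictly before U's start (X.start < 08:15).
D: start 07:20 < 21:00? ✓; end 14:55 < 16:45? ✓; start 07:20 < 08:15? ✓ → yes.
H: start 14:45 < 21:00? ✓; end 14:55 < 16:45? ✓; start 14:45 < 08:15? ✗ → no.
Q: start 10:50 < 21:00? ✓; end 12:40 < 16:45? ✓; start 10:50 < 08:15? ✗ → no.
V: start 10:20 < 21:00? ✓; end 18:30 < 16:45? ✗; start 10:20 < 08:15? ✗ → no.
Z: start 06:30 < 21:00? ✓; end 07:15 < 16:45? ✓; start 06:30 < 08:15? ✓ → yes.
Result: D, Z.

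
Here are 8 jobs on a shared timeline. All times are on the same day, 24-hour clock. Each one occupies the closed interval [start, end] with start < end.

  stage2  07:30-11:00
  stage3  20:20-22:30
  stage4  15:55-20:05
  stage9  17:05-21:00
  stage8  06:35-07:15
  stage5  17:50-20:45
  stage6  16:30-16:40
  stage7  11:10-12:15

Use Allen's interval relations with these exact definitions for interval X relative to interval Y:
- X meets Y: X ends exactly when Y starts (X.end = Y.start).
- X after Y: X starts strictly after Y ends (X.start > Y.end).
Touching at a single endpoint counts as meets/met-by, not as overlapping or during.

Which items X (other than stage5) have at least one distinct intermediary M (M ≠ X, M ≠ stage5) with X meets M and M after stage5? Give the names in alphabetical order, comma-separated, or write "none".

none

Target stage5 = [17:50, 20:45].
Intermediaries M with M after stage5: none.
Union: none.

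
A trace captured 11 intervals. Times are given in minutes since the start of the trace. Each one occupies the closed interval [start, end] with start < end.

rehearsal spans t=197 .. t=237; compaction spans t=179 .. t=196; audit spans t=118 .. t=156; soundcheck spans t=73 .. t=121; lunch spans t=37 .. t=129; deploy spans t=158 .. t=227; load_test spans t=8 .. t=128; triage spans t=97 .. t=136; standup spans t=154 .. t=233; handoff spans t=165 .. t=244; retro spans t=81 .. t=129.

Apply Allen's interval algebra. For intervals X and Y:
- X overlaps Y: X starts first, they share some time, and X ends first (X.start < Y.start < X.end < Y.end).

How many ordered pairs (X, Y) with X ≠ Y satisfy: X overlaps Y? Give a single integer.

Checking all 110 ordered pairs for relation 'overlaps'; matching pairs in alphabetical order:
(audit, standup): audit overlaps standup ✓
(deploy, handoff): deploy overlaps handoff ✓
(deploy, rehearsal): deploy overlaps rehearsal ✓
(load_test, audit): load_test overlaps audit ✓
(load_test, lunch): load_test overlaps lunch ✓
(load_test, retro): load_test overlaps retro ✓
(load_test, triage): load_test overlaps triage ✓
(lunch, audit): lunch overlaps audit ✓
(lunch, triage): lunch overlaps triage ✓
(retro, audit): retro overlaps audit ✓
(retro, triage): retro overlaps triage ✓
(soundcheck, audit): soundcheck overlaps audit ✓
(soundcheck, retro): soundcheck overlaps retro ✓
(soundcheck, triage): soundcheck overlaps triage ✓
(standup, handoff): standup overlaps handoff ✓
(standup, rehearsal): standup overlaps rehearsal ✓
(triage, audit): triage overlaps audit ✓
Count: 17.

17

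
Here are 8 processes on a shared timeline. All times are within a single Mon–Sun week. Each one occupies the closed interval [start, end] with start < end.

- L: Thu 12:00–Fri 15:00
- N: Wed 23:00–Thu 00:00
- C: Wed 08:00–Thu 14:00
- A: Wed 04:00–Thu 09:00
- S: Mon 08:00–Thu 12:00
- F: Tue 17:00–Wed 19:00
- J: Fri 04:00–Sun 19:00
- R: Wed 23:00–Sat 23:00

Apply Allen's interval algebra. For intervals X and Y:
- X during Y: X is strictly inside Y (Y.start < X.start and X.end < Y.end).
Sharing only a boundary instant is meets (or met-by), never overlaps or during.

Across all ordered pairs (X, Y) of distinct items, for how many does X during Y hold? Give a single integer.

6

Checking all 56 ordered pairs for relation 'during'; matching pairs in alphabetical order:
(A, S): A during S ✓
(F, S): F during S ✓
(L, R): L during R ✓
(N, A): N during A ✓
(N, C): N during C ✓
(N, S): N during S ✓
Count: 6.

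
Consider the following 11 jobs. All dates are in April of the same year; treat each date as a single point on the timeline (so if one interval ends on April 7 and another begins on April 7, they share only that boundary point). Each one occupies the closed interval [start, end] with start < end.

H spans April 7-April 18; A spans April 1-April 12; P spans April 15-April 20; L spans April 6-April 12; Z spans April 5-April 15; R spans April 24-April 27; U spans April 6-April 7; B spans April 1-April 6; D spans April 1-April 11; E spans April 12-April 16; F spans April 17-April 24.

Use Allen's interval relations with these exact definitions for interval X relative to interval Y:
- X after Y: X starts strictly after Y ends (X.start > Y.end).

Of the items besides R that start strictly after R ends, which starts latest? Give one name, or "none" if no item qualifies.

Target R = [April 24, April 27].
A [April 1, April 12] → before → excluded.
B [April 1, April 6] → before → excluded.
D [April 1, April 11] → before → excluded.
E [April 12, April 16] → before → excluded.
F [April 17, April 24] → meets → excluded.
H [April 7, April 18] → before → excluded.
L [April 6, April 12] → before → excluded.
P [April 15, April 20] → before → excluded.
U [April 6, April 7] → before → excluded.
Z [April 5, April 15] → before → excluded.
No candidates → none.

none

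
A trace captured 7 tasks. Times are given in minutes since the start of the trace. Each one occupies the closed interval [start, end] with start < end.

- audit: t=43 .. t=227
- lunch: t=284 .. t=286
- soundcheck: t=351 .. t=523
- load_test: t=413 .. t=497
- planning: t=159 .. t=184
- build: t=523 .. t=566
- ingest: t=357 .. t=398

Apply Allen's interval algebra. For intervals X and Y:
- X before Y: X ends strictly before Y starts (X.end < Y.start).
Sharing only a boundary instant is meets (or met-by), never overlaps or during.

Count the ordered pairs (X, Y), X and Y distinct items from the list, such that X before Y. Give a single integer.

Checking all 42 ordered pairs for relation 'before'; matching pairs in alphabetical order:
(audit, build): audit before build ✓
(audit, ingest): audit before ingest ✓
(audit, load_test): audit before load_test ✓
(audit, lunch): audit before lunch ✓
(audit, soundcheck): audit before soundcheck ✓
(ingest, build): ingest before build ✓
(ingest, load_test): ingest before load_test ✓
(load_test, build): load_test before build ✓
(lunch, build): lunch before build ✓
(lunch, ingest): lunch before ingest ✓
(lunch, load_test): lunch before load_test ✓
(lunch, soundcheck): lunch before soundcheck ✓
(planning, build): planning before build ✓
(planning, ingest): planning before ingest ✓
(planning, load_test): planning before load_test ✓
(planning, lunch): planning before lunch ✓
(planning, soundcheck): planning before soundcheck ✓
Count: 17.

17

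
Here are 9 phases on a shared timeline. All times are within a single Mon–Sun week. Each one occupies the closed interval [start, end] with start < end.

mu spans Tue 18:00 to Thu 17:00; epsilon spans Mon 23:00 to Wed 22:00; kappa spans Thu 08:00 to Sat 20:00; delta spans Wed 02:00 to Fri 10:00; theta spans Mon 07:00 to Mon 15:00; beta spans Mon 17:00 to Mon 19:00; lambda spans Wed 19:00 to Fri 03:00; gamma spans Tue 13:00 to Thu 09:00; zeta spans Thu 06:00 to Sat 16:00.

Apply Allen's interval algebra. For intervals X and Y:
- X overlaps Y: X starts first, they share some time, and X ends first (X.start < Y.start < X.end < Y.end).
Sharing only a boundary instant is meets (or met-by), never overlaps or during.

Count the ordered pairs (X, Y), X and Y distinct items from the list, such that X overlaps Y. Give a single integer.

Checking all 72 ordered pairs for relation 'overlaps'; matching pairs in alphabetical order:
(delta, kappa): delta overlaps kappa ✓
(delta, zeta): delta overlaps zeta ✓
(epsilon, delta): epsilon overlaps delta ✓
(epsilon, gamma): epsilon overlaps gamma ✓
(epsilon, lambda): epsilon overlaps lambda ✓
(epsilon, mu): epsilon overlaps mu ✓
(gamma, delta): gamma overlaps delta ✓
(gamma, kappa): gamma overlaps kappa ✓
(gamma, lambda): gamma overlaps lambda ✓
(gamma, mu): gamma overlaps mu ✓
(gamma, zeta): gamma overlaps zeta ✓
(lambda, kappa): lambda overlaps kappa ✓
(lambda, zeta): lambda overlaps zeta ✓
(mu, delta): mu overlaps delta ✓
(mu, kappa): mu overlaps kappa ✓
(mu, lambda): mu overlaps lambda ✓
(mu, zeta): mu overlaps zeta ✓
(zeta, kappa): zeta overlaps kappa ✓
Count: 18.

18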